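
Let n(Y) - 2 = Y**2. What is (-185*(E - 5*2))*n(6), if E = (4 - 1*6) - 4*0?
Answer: 84360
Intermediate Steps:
E = -2 (E = (4 - 6) + 0 = -2 + 0 = -2)
n(Y) = 2 + Y**2
(-185*(E - 5*2))*n(6) = (-185*(-2 - 5*2))*(2 + 6**2) = (-185*(-2 - 10))*(2 + 36) = -185*(-12)*38 = 2220*38 = 84360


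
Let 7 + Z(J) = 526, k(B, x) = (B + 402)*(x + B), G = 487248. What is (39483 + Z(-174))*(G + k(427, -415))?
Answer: 19888834392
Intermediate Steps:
k(B, x) = (402 + B)*(B + x)
Z(J) = 519 (Z(J) = -7 + 526 = 519)
(39483 + Z(-174))*(G + k(427, -415)) = (39483 + 519)*(487248 + (427² + 402*427 + 402*(-415) + 427*(-415))) = 40002*(487248 + (182329 + 171654 - 166830 - 177205)) = 40002*(487248 + 9948) = 40002*497196 = 19888834392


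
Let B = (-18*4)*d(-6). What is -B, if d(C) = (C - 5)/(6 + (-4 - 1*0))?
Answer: -396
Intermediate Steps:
d(C) = -5/2 + C/2 (d(C) = (-5 + C)/(6 + (-4 + 0)) = (-5 + C)/(6 - 4) = (-5 + C)/2 = (-5 + C)*(½) = -5/2 + C/2)
B = 396 (B = (-18*4)*(-5/2 + (½)*(-6)) = -72*(-5/2 - 3) = -72*(-11/2) = 396)
-B = -1*396 = -396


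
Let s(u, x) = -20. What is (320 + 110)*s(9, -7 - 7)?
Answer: -8600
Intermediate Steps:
(320 + 110)*s(9, -7 - 7) = (320 + 110)*(-20) = 430*(-20) = -8600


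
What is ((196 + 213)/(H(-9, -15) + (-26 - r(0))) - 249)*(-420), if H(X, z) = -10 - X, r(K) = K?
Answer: 998480/9 ≈ 1.1094e+5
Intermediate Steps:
((196 + 213)/(H(-9, -15) + (-26 - r(0))) - 249)*(-420) = ((196 + 213)/((-10 - 1*(-9)) + (-26 - 1*0)) - 249)*(-420) = (409/((-10 + 9) + (-26 + 0)) - 249)*(-420) = (409/(-1 - 26) - 249)*(-420) = (409/(-27) - 249)*(-420) = (409*(-1/27) - 249)*(-420) = (-409/27 - 249)*(-420) = -7132/27*(-420) = 998480/9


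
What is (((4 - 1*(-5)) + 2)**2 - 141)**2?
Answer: 400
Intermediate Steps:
(((4 - 1*(-5)) + 2)**2 - 141)**2 = (((4 + 5) + 2)**2 - 141)**2 = ((9 + 2)**2 - 141)**2 = (11**2 - 141)**2 = (121 - 141)**2 = (-20)**2 = 400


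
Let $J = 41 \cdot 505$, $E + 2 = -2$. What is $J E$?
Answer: $-82820$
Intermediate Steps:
$E = -4$ ($E = -2 - 2 = -4$)
$J = 20705$
$J E = 20705 \left(-4\right) = -82820$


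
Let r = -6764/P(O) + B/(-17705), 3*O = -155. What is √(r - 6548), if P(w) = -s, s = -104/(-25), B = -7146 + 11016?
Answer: I*√41721780950122/92066 ≈ 70.159*I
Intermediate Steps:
O = -155/3 (O = (⅓)*(-155) = -155/3 ≈ -51.667)
B = 3870
s = 104/25 (s = -104*(-1/25) = 104/25 ≈ 4.1600)
P(w) = -104/25 (P(w) = -1*104/25 = -104/25)
r = 149675651/92066 (r = -6764/(-104/25) + 3870/(-17705) = -6764*(-25/104) + 3870*(-1/17705) = 42275/26 - 774/3541 = 149675651/92066 ≈ 1625.7)
√(r - 6548) = √(149675651/92066 - 6548) = √(-453172517/92066) = I*√41721780950122/92066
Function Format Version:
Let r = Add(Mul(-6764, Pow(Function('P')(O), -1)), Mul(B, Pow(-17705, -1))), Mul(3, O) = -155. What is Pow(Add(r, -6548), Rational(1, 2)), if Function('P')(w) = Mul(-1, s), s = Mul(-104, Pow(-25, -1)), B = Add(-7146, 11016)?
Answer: Mul(Rational(1, 92066), I, Pow(41721780950122, Rational(1, 2))) ≈ Mul(70.159, I)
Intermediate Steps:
O = Rational(-155, 3) (O = Mul(Rational(1, 3), -155) = Rational(-155, 3) ≈ -51.667)
B = 3870
s = Rational(104, 25) (s = Mul(-104, Rational(-1, 25)) = Rational(104, 25) ≈ 4.1600)
Function('P')(w) = Rational(-104, 25) (Function('P')(w) = Mul(-1, Rational(104, 25)) = Rational(-104, 25))
r = Rational(149675651, 92066) (r = Add(Mul(-6764, Pow(Rational(-104, 25), -1)), Mul(3870, Pow(-17705, -1))) = Add(Mul(-6764, Rational(-25, 104)), Mul(3870, Rational(-1, 17705))) = Add(Rational(42275, 26), Rational(-774, 3541)) = Rational(149675651, 92066) ≈ 1625.7)
Pow(Add(r, -6548), Rational(1, 2)) = Pow(Add(Rational(149675651, 92066), -6548), Rational(1, 2)) = Pow(Rational(-453172517, 92066), Rational(1, 2)) = Mul(Rational(1, 92066), I, Pow(41721780950122, Rational(1, 2)))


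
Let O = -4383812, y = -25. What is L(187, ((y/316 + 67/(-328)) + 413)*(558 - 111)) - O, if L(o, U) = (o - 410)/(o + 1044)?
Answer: 5396472349/1231 ≈ 4.3838e+6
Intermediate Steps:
L(o, U) = (-410 + o)/(1044 + o)
L(187, ((y/316 + 67/(-328)) + 413)*(558 - 111)) - O = (-410 + 187)/(1044 + 187) - 1*(-4383812) = -223/1231 + 4383812 = 5396472349/1231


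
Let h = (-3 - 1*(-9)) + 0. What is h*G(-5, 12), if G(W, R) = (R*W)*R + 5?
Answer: -4290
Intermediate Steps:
G(W, R) = 5 + W*R² (G(W, R) = W*R² + 5 = 5 + W*R²)
h = 6 (h = (-3 + 9) + 0 = 6 + 0 = 6)
h*G(-5, 12) = 6*(5 - 5*12²) = 6*(5 - 5*144) = 6*(5 - 720) = 6*(-715) = -4290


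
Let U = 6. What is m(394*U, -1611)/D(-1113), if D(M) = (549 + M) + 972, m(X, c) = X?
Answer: 197/34 ≈ 5.7941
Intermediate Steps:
D(M) = 1521 + M
m(394*U, -1611)/D(-1113) = (394*6)/(1521 - 1113) = 2364/408 = 2364*(1/408) = 197/34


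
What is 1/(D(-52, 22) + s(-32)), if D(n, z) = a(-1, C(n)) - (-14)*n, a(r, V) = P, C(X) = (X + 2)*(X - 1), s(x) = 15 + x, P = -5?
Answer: -1/750 ≈ -0.0013333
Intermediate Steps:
C(X) = (-1 + X)*(2 + X) (C(X) = (2 + X)*(-1 + X) = (-1 + X)*(2 + X))
a(r, V) = -5
D(n, z) = -5 + 14*n (D(n, z) = -5 - (-14)*n = -5 + 14*n)
1/(D(-52, 22) + s(-32)) = 1/((-5 + 14*(-52)) + (15 - 32)) = 1/((-5 - 728) - 17) = 1/(-733 - 17) = 1/(-750) = -1/750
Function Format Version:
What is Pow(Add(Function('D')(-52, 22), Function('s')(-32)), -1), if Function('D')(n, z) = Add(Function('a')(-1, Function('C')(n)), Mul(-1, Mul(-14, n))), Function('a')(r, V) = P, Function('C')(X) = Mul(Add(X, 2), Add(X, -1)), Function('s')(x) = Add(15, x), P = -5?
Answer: Rational(-1, 750) ≈ -0.0013333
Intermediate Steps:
Function('C')(X) = Mul(Add(-1, X), Add(2, X)) (Function('C')(X) = Mul(Add(2, X), Add(-1, X)) = Mul(Add(-1, X), Add(2, X)))
Function('a')(r, V) = -5
Function('D')(n, z) = Add(-5, Mul(14, n)) (Function('D')(n, z) = Add(-5, Mul(-1, Mul(-14, n))) = Add(-5, Mul(14, n)))
Pow(Add(Function('D')(-52, 22), Function('s')(-32)), -1) = Pow(Add(Add(-5, Mul(14, -52)), Add(15, -32)), -1) = Pow(Add(Add(-5, -728), -17), -1) = Pow(Add(-733, -17), -1) = Pow(-750, -1) = Rational(-1, 750)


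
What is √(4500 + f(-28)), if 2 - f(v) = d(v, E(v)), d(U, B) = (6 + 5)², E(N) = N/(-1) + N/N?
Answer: √4381 ≈ 66.189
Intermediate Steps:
E(N) = 1 - N (E(N) = N*(-1) + 1 = -N + 1 = 1 - N)
d(U, B) = 121 (d(U, B) = 11² = 121)
f(v) = -119 (f(v) = 2 - 1*121 = 2 - 121 = -119)
√(4500 + f(-28)) = √(4500 - 119) = √4381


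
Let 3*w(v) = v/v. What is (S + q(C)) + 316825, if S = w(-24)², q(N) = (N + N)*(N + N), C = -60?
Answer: 2981026/9 ≈ 3.3123e+5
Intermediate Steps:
w(v) = ⅓ (w(v) = (v/v)/3 = (⅓)*1 = ⅓)
q(N) = 4*N² (q(N) = (2*N)*(2*N) = 4*N²)
S = ⅑ (S = (⅓)² = ⅑ ≈ 0.11111)
(S + q(C)) + 316825 = (⅑ + 4*(-60)²) + 316825 = (⅑ + 4*3600) + 316825 = (⅑ + 14400) + 316825 = 129601/9 + 316825 = 2981026/9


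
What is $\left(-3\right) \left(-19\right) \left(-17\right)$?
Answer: $-969$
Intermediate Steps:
$\left(-3\right) \left(-19\right) \left(-17\right) = 57 \left(-17\right) = -969$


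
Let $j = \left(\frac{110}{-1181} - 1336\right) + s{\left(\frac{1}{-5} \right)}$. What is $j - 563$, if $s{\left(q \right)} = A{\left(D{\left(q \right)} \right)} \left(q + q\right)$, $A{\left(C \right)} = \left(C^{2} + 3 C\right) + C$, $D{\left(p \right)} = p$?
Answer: $- \frac{280308747}{147625} \approx -1898.8$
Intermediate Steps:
$A{\left(C \right)} = C^{2} + 4 C$
$s{\left(q \right)} = 2 q^{2} \left(4 + q\right)$ ($s{\left(q \right)} = q \left(4 + q\right) \left(q + q\right) = q \left(4 + q\right) 2 q = 2 q^{2} \left(4 + q\right)$)
$j = - \frac{197195872}{147625}$ ($j = \left(\frac{110}{-1181} - 1336\right) + 2 \left(\frac{1}{-5}\right)^{2} \left(4 + \frac{1}{-5}\right) = \left(110 \left(- \frac{1}{1181}\right) - 1336\right) + 2 \left(- \frac{1}{5}\right)^{2} \left(4 - \frac{1}{5}\right) = \left(- \frac{110}{1181} - 1336\right) + 2 \cdot \frac{1}{25} \cdot \frac{19}{5} = - \frac{1577926}{1181} + \frac{38}{125} = - \frac{197195872}{147625} \approx -1335.8$)
$j - 563 = - \frac{197195872}{147625} - 563 = - \frac{280308747}{147625}$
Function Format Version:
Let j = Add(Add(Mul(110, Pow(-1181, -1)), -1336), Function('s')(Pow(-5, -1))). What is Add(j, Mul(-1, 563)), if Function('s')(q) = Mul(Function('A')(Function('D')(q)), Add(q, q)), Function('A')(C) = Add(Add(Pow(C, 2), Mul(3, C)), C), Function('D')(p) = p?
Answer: Rational(-280308747, 147625) ≈ -1898.8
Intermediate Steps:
Function('A')(C) = Add(Pow(C, 2), Mul(4, C))
Function('s')(q) = Mul(2, Pow(q, 2), Add(4, q)) (Function('s')(q) = Mul(Mul(q, Add(4, q)), Add(q, q)) = Mul(Mul(q, Add(4, q)), Mul(2, q)) = Mul(2, Pow(q, 2), Add(4, q)))
j = Rational(-197195872, 147625) (j = Add(Add(Mul(110, Pow(-1181, -1)), -1336), Mul(2, Pow(Pow(-5, -1), 2), Add(4, Pow(-5, -1)))) = Add(Add(Mul(110, Rational(-1, 1181)), -1336), Mul(2, Pow(Rational(-1, 5), 2), Add(4, Rational(-1, 5)))) = Add(Add(Rational(-110, 1181), -1336), Mul(2, Rational(1, 25), Rational(19, 5))) = Add(Rational(-1577926, 1181), Rational(38, 125)) = Rational(-197195872, 147625) ≈ -1335.8)
Add(j, Mul(-1, 563)) = Add(Rational(-197195872, 147625), Mul(-1, 563)) = Add(Rational(-197195872, 147625), -563) = Rational(-280308747, 147625)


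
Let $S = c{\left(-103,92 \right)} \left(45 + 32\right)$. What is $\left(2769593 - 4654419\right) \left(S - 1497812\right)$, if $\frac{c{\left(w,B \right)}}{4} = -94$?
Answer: $2877684483064$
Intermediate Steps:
$c{\left(w,B \right)} = -376$ ($c{\left(w,B \right)} = 4 \left(-94\right) = -376$)
$S = -28952$ ($S = - 376 \left(45 + 32\right) = \left(-376\right) 77 = -28952$)
$\left(2769593 - 4654419\right) \left(S - 1497812\right) = \left(2769593 - 4654419\right) \left(-28952 - 1497812\right) = \left(-1884826\right) \left(-1526764\right) = 2877684483064$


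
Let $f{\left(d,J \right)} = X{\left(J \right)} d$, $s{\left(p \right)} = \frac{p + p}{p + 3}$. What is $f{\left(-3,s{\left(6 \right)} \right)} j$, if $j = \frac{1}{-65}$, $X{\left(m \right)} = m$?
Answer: $\frac{4}{65} \approx 0.061538$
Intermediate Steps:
$s{\left(p \right)} = \frac{2 p}{3 + p}$
$f{\left(d,J \right)} = J d$
$j = - \frac{1}{65} \approx -0.015385$
$f{\left(-3,s{\left(6 \right)} \right)} j = 2 \cdot 6 \frac{1}{3 + 6} \left(-3\right) \left(- \frac{1}{65}\right) = 2 \cdot 6 \cdot \frac{1}{9} \left(-3\right) \left(- \frac{1}{65}\right) = \frac{4}{3} \left(-3\right) \left(- \frac{1}{65}\right) = \left(-4\right) \left(- \frac{1}{65}\right) = \frac{4}{65}$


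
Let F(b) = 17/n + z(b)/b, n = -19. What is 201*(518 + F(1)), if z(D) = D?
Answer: 1978644/19 ≈ 1.0414e+5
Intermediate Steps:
F(b) = 2/19 (F(b) = 17/(-19) + b/b = 17*(-1/19) + 1 = -17/19 + 1 = 2/19)
201*(518 + F(1)) = 201*(518 + 2/19) = 201*(9844/19) = 1978644/19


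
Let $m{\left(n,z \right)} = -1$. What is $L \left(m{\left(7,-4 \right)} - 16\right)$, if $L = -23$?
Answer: $391$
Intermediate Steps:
$L \left(m{\left(7,-4 \right)} - 16\right) = - 23 \left(-1 - 16\right) = \left(-23\right) \left(-17\right) = 391$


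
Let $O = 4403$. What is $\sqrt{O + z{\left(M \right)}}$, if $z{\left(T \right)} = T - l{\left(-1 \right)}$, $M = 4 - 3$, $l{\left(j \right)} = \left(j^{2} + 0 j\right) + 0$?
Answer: $\sqrt{4403} \approx 66.355$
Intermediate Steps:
$l{\left(j \right)} = j^{2}$ ($l{\left(j \right)} = \left(j^{2} + 0\right) + 0 = j^{2} + 0 = j^{2}$)
$M = 1$ ($M = 4 - 3 = 1$)
$z{\left(T \right)} = -1 + T$ ($z{\left(T \right)} = T - \left(-1\right)^{2} = T - 1 = -1 + T$)
$\sqrt{O + z{\left(M \right)}} = \sqrt{4403 + \left(-1 + 1\right)} = \sqrt{4403 + 0} = \sqrt{4403}$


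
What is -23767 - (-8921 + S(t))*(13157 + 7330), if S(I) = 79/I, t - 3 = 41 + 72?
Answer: 21196309687/116 ≈ 1.8273e+8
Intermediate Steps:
t = 116 (t = 3 + (41 + 72) = 3 + 113 = 116)
-23767 - (-8921 + S(t))*(13157 + 7330) = -23767 - (-8921 + 79/116)*(13157 + 7330) = -23767 - (-8921 + 79*(1/116))*20487 = -23767 - (-8921 + 79/116)*20487 = -23767 - (-1034757)*20487/116 = -23767 - 1*(-21199066659/116) = -23767 + 21199066659/116 = 21196309687/116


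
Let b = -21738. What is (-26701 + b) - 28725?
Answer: -77164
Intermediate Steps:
(-26701 + b) - 28725 = (-26701 - 21738) - 28725 = -48439 - 28725 = -77164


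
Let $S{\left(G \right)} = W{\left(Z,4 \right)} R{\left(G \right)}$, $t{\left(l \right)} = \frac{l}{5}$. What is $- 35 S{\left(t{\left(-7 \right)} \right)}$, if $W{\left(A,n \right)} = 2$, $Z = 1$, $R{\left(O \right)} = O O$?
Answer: $- \frac{686}{5} \approx -137.2$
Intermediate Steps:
$R{\left(O \right)} = O^{2}$
$t{\left(l \right)} = \frac{l}{5}$ ($t{\left(l \right)} = l \frac{1}{5} = \frac{l}{5}$)
$S{\left(G \right)} = 2 G^{2}$
$- 35 S{\left(t{\left(-7 \right)} \right)} = - 35 \cdot 2 \left(\frac{1}{5} \left(-7\right)\right)^{2} = - 35 \cdot 2 \left(- \frac{7}{5}\right)^{2} = - 35 \cdot 2 \cdot \frac{49}{25} = \left(-35\right) \frac{98}{25} = - \frac{686}{5}$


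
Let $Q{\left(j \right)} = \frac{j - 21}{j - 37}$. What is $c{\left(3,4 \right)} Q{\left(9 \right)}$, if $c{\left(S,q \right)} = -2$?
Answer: $- \frac{6}{7} \approx -0.85714$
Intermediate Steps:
$Q{\left(j \right)} = \frac{-21 + j}{-37 + j}$
$c{\left(3,4 \right)} Q{\left(9 \right)} = - 2 \frac{-21 + 9}{-37 + 9} = - 2 \frac{1}{-28} \left(-12\right) = - 2 \left(\left(- \frac{1}{28}\right) \left(-12\right)\right) = \left(-2\right) \frac{3}{7} = - \frac{6}{7}$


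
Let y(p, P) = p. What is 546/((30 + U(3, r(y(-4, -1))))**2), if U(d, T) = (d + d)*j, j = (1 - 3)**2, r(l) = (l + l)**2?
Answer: 91/486 ≈ 0.18724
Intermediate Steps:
r(l) = 4*l**2 (r(l) = (2*l)**2 = 4*l**2)
j = 4 (j = (-2)**2 = 4)
U(d, T) = 8*d (U(d, T) = (d + d)*4 = (2*d)*4 = 8*d)
546/((30 + U(3, r(y(-4, -1))))**2) = 546/((30 + 8*3)**2) = 546/((30 + 24)**2) = 546/(54**2) = 546/2916 = 546*(1/2916) = 91/486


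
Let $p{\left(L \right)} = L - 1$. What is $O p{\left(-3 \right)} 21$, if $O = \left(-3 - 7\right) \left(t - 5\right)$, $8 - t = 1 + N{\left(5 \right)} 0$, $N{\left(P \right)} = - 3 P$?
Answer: $1680$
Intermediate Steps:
$t = 7$ ($t = 8 - \left(1 + \left(-3\right) 5 \cdot 0\right) = 8 - \left(1 - 0\right) = 8 - \left(1 + 0\right) = 8 - 1 = 7$)
$p{\left(L \right)} = -1 + L$
$O = -20$ ($O = \left(-3 - 7\right) \left(7 - 5\right) = \left(-10\right) 2 = -20$)
$O p{\left(-3 \right)} 21 = - 20 \left(-1 - 3\right) 21 = \left(-20\right) \left(-4\right) 21 = 80 \cdot 21 = 1680$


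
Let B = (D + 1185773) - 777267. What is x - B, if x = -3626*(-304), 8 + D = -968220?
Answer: 1662026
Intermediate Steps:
D = -968228 (D = -8 - 968220 = -968228)
x = 1102304
B = -559722 (B = (-968228 + 1185773) - 777267 = 217545 - 777267 = -559722)
x - B = 1102304 - 1*(-559722) = 1102304 + 559722 = 1662026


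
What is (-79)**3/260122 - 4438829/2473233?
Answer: -2374037402225/643342314426 ≈ -3.6902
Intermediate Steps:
(-79)**3/260122 - 4438829/2473233 = -493039*1/260122 - 4438829*1/2473233 = -493039/260122 - 4438829/2473233 = -2374037402225/643342314426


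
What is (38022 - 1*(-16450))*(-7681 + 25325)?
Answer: 961103968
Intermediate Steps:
(38022 - 1*(-16450))*(-7681 + 25325) = (38022 + 16450)*17644 = 54472*17644 = 961103968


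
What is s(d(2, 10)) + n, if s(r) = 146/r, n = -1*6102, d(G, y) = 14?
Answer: -42641/7 ≈ -6091.6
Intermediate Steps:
n = -6102
s(d(2, 10)) + n = 146/14 - 6102 = 146*(1/14) - 6102 = 73/7 - 6102 = -42641/7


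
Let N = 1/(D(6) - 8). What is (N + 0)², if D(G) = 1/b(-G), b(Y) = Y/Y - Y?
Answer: 49/3025 ≈ 0.016198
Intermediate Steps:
b(Y) = 1 - Y
D(G) = 1/(1 + G) (D(G) = 1/(1 - (-1)*G) = 1/(1 + G))
N = -7/55 (N = 1/(1/(1 + 6) - 8) = 1/(1/7 - 8) = 1/(⅐ - 8) = 1/(-55/7) = -7/55 ≈ -0.12727)
(N + 0)² = (-7/55 + 0)² = (-7/55)² = 49/3025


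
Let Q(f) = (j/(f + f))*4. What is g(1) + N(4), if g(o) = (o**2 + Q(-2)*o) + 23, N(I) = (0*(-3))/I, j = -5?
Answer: 29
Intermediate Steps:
N(I) = 0 (N(I) = 0/I = 0)
Q(f) = -10/f (Q(f) = (-5/(f + f))*4 = (-5/(2*f))*4 = ((1/(2*f))*(-5))*4 = -5/(2*f)*4 = -10/f)
g(o) = 23 + o**2 + 5*o (g(o) = (o**2 + (-10/(-2))*o) + 23 = (o**2 + (-10*(-1/2))*o) + 23 = (o**2 + 5*o) + 23 = 23 + o**2 + 5*o)
g(1) + N(4) = (23 + 1**2 + 5*1) + 0 = (23 + 1 + 5) + 0 = 29 + 0 = 29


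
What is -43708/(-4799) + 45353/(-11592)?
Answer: 41287727/7947144 ≈ 5.1953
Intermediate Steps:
-43708/(-4799) + 45353/(-11592) = -43708*(-1/4799) + 45353*(-1/11592) = 43708/4799 - 6479/1656 = 41287727/7947144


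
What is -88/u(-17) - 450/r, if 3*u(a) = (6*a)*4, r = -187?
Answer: 571/187 ≈ 3.0535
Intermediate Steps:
u(a) = 8*a (u(a) = ((6*a)*4)/3 = (24*a)/3 = 8*a)
-88/u(-17) - 450/r = -88/(8*(-17)) - 450/(-187) = -88/(-136) - 450*(-1/187) = -88*(-1/136) + 450/187 = 11/17 + 450/187 = 571/187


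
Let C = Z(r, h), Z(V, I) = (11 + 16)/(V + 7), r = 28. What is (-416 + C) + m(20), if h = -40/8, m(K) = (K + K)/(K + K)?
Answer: -14498/35 ≈ -414.23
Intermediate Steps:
m(K) = 1 (m(K) = (2*K)/((2*K)) = (2*K)*(1/(2*K)) = 1)
h = -5 (h = -40*1/8 = -5)
Z(V, I) = 27/(7 + V)
C = 27/35 (C = 27/(7 + 28) = 27/35 ≈ 0.77143)
(-416 + C) + m(20) = (-416 + 27/35) + 1 = -14533/35 + 1 = -14498/35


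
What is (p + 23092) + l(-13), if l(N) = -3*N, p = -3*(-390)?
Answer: 24301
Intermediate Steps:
p = 1170
(p + 23092) + l(-13) = (1170 + 23092) - 3*(-13) = 24262 + 39 = 24301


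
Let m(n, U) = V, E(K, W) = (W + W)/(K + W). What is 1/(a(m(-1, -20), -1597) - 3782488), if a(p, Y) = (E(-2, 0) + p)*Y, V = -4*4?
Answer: -1/3756936 ≈ -2.6617e-7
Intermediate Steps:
E(K, W) = 2*W/(K + W) (E(K, W) = (2*W)/(K + W) = 2*W/(K + W))
V = -16
m(n, U) = -16
a(p, Y) = Y*p (a(p, Y) = (2*0/(-2 + 0) + p)*Y = (2*0/(-2) + p)*Y = (2*0*(-½) + p)*Y = (0 + p)*Y = p*Y = Y*p)
1/(a(m(-1, -20), -1597) - 3782488) = 1/(-1597*(-16) - 3782488) = 1/(25552 - 3782488) = 1/(-3756936) = -1/3756936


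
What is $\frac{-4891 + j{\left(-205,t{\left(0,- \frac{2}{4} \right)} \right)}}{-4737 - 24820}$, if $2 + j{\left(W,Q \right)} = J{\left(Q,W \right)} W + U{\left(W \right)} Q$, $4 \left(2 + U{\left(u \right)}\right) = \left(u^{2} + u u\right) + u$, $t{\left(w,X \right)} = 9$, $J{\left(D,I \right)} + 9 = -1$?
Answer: $- \frac{743161}{118228} \approx -6.2858$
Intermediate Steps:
$J{\left(D,I \right)} = -10$ ($J{\left(D,I \right)} = -9 - 1 = -10$)
$U{\left(u \right)} = -2 + \frac{u^{2}}{2} + \frac{u}{4}$ ($U{\left(u \right)} = -2 + \frac{\left(u^{2} + u u\right) + u}{4} = -2 + \frac{\left(u^{2} + u^{2}\right) + u}{4} = -2 + \frac{2 u^{2} + u}{4} = -2 + \frac{u + 2 u^{2}}{4} = -2 + \left(\frac{u^{2}}{2} + \frac{u}{4}\right) = -2 + \frac{u^{2}}{2} + \frac{u}{4}$)
$j{\left(W,Q \right)} = -2 - 10 W + Q \left(-2 + \frac{W^{2}}{2} + \frac{W}{4}\right)$ ($j{\left(W,Q \right)} = -2 + \left(- 10 W + \left(-2 + \frac{W^{2}}{2} + \frac{W}{4}\right) Q\right) = -2 + \left(- 10 W + Q \left(-2 + \frac{W^{2}}{2} + \frac{W}{4}\right)\right) = -2 - 10 W + Q \left(-2 + \frac{W^{2}}{2} + \frac{W}{4}\right)$)
$\frac{-4891 + j{\left(-205,t{\left(0,- \frac{2}{4} \right)} \right)}}{-4737 - 24820} = \frac{-4891 - \left(-2048 - \frac{9 \left(-8 - 205 + 2 \left(-205\right)^{2}\right)}{4}\right)}{-4737 - 24820} = \frac{-4891 + \left(-2 + 2050 + \frac{1}{4} \cdot 9 \left(-8 - 205 + 2 \cdot 42025\right)\right)}{-29557} = \left(-4891 + \left(-2 + 2050 + \frac{1}{4} \cdot 9 \left(-8 - 205 + 84050\right)\right)\right) \left(- \frac{1}{29557}\right) = \left(-4891 + \left(-2 + 2050 + \frac{1}{4} \cdot 9 \cdot 83837\right)\right) \left(- \frac{1}{29557}\right) = \left(-4891 + \left(-2 + 2050 + \frac{754533}{4}\right)\right) \left(- \frac{1}{29557}\right) = \left(-4891 + \frac{762725}{4}\right) \left(- \frac{1}{29557}\right) = \frac{743161}{4} \left(- \frac{1}{29557}\right) = - \frac{743161}{118228}$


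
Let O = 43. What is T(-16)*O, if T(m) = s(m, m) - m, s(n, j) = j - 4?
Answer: -172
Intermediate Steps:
s(n, j) = -4 + j
T(m) = -4 (T(m) = (-4 + m) - m = -4)
T(-16)*O = -4*43 = -172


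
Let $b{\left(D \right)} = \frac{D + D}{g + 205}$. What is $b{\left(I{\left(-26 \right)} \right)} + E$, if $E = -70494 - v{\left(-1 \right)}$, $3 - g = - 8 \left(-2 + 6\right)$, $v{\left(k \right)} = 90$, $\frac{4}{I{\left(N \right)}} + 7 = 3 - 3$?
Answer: $- \frac{14822641}{210} \approx -70584.0$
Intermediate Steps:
$I{\left(N \right)} = - \frac{4}{7}$ ($I{\left(N \right)} = \frac{4}{-7 + \left(3 - 3\right)} = \frac{4}{-7 + 0} = \frac{4}{-7} = 4 \left(- \frac{1}{7}\right) = - \frac{4}{7}$)
$g = 35$ ($g = 3 - - 8 \left(-2 + 6\right) = 3 - \left(-8\right) 4 = 3 - -32 = 3 + 32 = 35$)
$E = -70584$ ($E = -70494 - 90 = -70584$)
$b{\left(D \right)} = \frac{D}{120}$ ($b{\left(D \right)} = \frac{D + D}{35 + 205} = \frac{2 D}{240} = 2 D \frac{1}{240} = \frac{D}{120}$)
$b{\left(I{\left(-26 \right)} \right)} + E = \frac{1}{120} \left(- \frac{4}{7}\right) - 70584 = - \frac{1}{210} - 70584 = - \frac{14822641}{210}$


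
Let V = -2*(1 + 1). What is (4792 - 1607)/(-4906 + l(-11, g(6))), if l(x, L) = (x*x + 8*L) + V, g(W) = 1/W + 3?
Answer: -9555/14291 ≈ -0.66860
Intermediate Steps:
g(W) = 3 + 1/W (g(W) = 1/W + 3 = 3 + 1/W)
V = -4 (V = -2*2 = -4)
l(x, L) = -4 + x**2 + 8*L (l(x, L) = (x*x + 8*L) - 4 = (x**2 + 8*L) - 4 = -4 + x**2 + 8*L)
(4792 - 1607)/(-4906 + l(-11, g(6))) = (4792 - 1607)/(-4906 + (-4 + (-11)**2 + 8*(3 + 1/6))) = 3185/(-4906 + (-4 + 121 + 8*(3 + 1/6))) = 3185/(-4906 + (-4 + 121 + 8*(19/6))) = 3185/(-4906 + (-4 + 121 + 76/3)) = 3185/(-4906 + 427/3) = 3185/(-14291/3) = 3185*(-3/14291) = -9555/14291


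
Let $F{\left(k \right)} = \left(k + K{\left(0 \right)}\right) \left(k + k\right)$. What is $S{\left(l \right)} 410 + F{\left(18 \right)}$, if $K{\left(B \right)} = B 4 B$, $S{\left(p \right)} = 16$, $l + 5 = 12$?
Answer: $7208$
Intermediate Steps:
$l = 7$ ($l = -5 + 12 = 7$)
$K{\left(B \right)} = 4 B^{2}$ ($K{\left(B \right)} = 4 B B = 4 B^{2}$)
$F{\left(k \right)} = 2 k^{2}$ ($F{\left(k \right)} = \left(k + 4 \cdot 0^{2}\right) \left(k + k\right) = \left(k + 4 \cdot 0\right) 2 k = \left(k + 0\right) 2 k = k 2 k = 2 k^{2}$)
$S{\left(l \right)} 410 + F{\left(18 \right)} = 16 \cdot 410 + 2 \cdot 18^{2} = 6560 + 2 \cdot 324 = 6560 + 648 = 7208$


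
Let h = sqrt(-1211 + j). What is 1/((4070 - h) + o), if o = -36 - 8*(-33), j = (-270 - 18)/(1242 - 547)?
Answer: 2987110/12839440713 + I*sqrt(585143435)/12839440713 ≈ 0.00023265 + 1.884e-6*I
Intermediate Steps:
j = -288/695 ≈ -0.41439
h = I*sqrt(585143435)/695 (h = sqrt(-1211 - 288/695) = sqrt(-841933/695) = I*sqrt(585143435)/695 ≈ 34.805*I)
o = 228 (o = -36 + 264 = 228)
1/((4070 - h) + o) = 1/((4070 - I*sqrt(585143435)/695) + 228) = 1/(4298 - I*sqrt(585143435)/695)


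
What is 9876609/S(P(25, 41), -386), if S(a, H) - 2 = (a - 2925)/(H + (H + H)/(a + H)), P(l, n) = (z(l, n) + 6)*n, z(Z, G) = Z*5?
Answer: -9506147273019/4171673 ≈ -2.2787e+6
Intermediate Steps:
z(Z, G) = 5*Z
P(l, n) = n*(6 + 5*l) (P(l, n) = (5*l + 6)*n = (6 + 5*l)*n = n*(6 + 5*l))
S(a, H) = 2 + (-2925 + a)/(H + 2*H/(H + a)) (S(a, H) = 2 + (a - 2925)/(H + (H + H)/(a + H)) = 2 + (-2925 + a)/(H + (2*H)/(H + a)) = 2 + (-2925 + a)/(H + 2*H/(H + a)))
9876609/S(P(25, 41), -386) = 9876609/((((41*(6 + 5*25))² - 119925*(6 + 5*25) - 2921*(-386) + 2*(-386)² + 3*(-386)*(41*(6 + 5*25)))/((-386)*(2 - 386 + 41*(6 + 5*25))))) = 9876609/((-((41*(6 + 125))² - 119925*(6 + 125) + 1127506 + 2*148996 + 3*(-386)*(41*(6 + 125)))/(386*(2 - 386 + 41*(6 + 125))))) = 9876609/((-((41*131)² - 119925*131 + 1127506 + 297992 + 3*(-386)*(41*131))/(386*(2 - 386 + 41*131)))) = 9876609/((-(5371² - 2925*5371 + 1127506 + 297992 + 3*(-386)*5371)/(386*(2 - 386 + 5371)))) = 9876609/((-1/386*(28847641 - 15710175 + 1127506 + 297992 - 6219618)/4987)) = 9876609/((-1/386*1/4987*8343346)) = 9876609/(-4171673/962491) = 9876609*(-962491/4171673) = -9506147273019/4171673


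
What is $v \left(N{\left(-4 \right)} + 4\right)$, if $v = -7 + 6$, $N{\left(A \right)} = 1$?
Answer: $-5$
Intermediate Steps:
$v = -1$
$v \left(N{\left(-4 \right)} + 4\right) = - (1 + 4) = \left(-1\right) 5 = -5$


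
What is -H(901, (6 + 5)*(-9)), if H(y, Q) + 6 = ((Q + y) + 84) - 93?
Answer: -787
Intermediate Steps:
H(y, Q) = -15 + Q + y (H(y, Q) = -6 + (((Q + y) + 84) - 93) = -6 + ((84 + Q + y) - 93) = -6 + (-9 + Q + y) = -15 + Q + y)
-H(901, (6 + 5)*(-9)) = -(-15 + (6 + 5)*(-9) + 901) = -(-15 + 11*(-9) + 901) = -(-15 - 99 + 901) = -1*787 = -787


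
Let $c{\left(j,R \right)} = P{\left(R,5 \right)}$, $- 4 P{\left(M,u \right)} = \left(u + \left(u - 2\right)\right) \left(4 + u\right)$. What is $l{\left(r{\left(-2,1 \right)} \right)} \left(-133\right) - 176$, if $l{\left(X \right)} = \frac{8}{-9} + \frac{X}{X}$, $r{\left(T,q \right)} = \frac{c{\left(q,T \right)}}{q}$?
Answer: $- \frac{1717}{9} \approx -190.78$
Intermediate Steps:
$P{\left(M,u \right)} = - \frac{\left(-2 + 2 u\right) \left(4 + u\right)}{4}$ ($P{\left(M,u \right)} = - \frac{\left(u + \left(u - 2\right)\right) \left(4 + u\right)}{4} = - \frac{\left(u + \left(-2 + u\right)\right) \left(4 + u\right)}{4} = - \frac{\left(-2 + 2 u\right) \left(4 + u\right)}{4}$)
$c{\left(j,R \right)} = -18$ ($c{\left(j,R \right)} = 2 - \frac{15}{2} - \frac{5^{2}}{2} = 2 - \frac{15}{2} - \frac{25}{2} = -18$)
$r{\left(T,q \right)} = - \frac{18}{q}$
$l{\left(X \right)} = \frac{1}{9}$ ($l{\left(X \right)} = 8 \left(- \frac{1}{9}\right) + 1 = - \frac{8}{9} + 1 = \frac{1}{9}$)
$l{\left(r{\left(-2,1 \right)} \right)} \left(-133\right) - 176 = \frac{1}{9} \left(-133\right) - 176 = - \frac{133}{9} - 176 = - \frac{1717}{9}$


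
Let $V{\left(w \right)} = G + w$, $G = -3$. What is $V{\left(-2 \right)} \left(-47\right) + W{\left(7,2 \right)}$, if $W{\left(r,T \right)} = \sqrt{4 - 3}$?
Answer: $236$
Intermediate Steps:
$V{\left(w \right)} = -3 + w$
$W{\left(r,T \right)} = 1$ ($W{\left(r,T \right)} = \sqrt{1} = 1$)
$V{\left(-2 \right)} \left(-47\right) + W{\left(7,2 \right)} = \left(-3 - 2\right) \left(-47\right) + 1 = \left(-5\right) \left(-47\right) + 1 = 235 + 1 = 236$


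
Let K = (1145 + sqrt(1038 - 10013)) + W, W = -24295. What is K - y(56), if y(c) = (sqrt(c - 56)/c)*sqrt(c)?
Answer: -23150 + 5*I*sqrt(359) ≈ -23150.0 + 94.736*I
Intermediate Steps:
K = -23150 + 5*I*sqrt(359) (K = (1145 + sqrt(1038 - 10013)) - 24295 = (1145 + sqrt(-8975)) - 24295 = (1145 + 5*I*sqrt(359)) - 24295 = -23150 + 5*I*sqrt(359) ≈ -23150.0 + 94.736*I)
y(c) = sqrt(-56 + c)/sqrt(c) (y(c) = (sqrt(-56 + c)/c)*sqrt(c) = sqrt(-56 + c)/sqrt(c))
K - y(56) = (-23150 + 5*I*sqrt(359)) - sqrt(-56 + 56)/sqrt(56) = (-23150 + 5*I*sqrt(359)) - sqrt(14)/28*sqrt(0) = (-23150 + 5*I*sqrt(359)) - sqrt(14)/28*0 = (-23150 + 5*I*sqrt(359)) - 1*0 = (-23150 + 5*I*sqrt(359)) + 0 = -23150 + 5*I*sqrt(359)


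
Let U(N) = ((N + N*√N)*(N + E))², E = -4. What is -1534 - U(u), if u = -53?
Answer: 474573398 - 18252882*I*√53 ≈ 4.7457e+8 - 1.3288e+8*I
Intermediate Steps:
U(N) = (-4 + N)²*(N + N^(3/2))² (U(N) = ((N + N*√N)*(N - 4))² = ((N + N^(3/2))*(-4 + N))² = ((-4 + N)*(N + N^(3/2)))² = (-4 + N)²*(N + N^(3/2))²)
-1534 - U(u) = -1534 - (-4 - 53)²*(-53 + (-53)^(3/2))² = -1534 - (-57)²*(-53 - 53*I*√53)² = -1534 - 3249*(-53 - 53*I*√53)²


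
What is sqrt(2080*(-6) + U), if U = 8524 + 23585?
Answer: 3*sqrt(2181) ≈ 140.10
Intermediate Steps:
U = 32109
sqrt(2080*(-6) + U) = sqrt(2080*(-6) + 32109) = sqrt(-12480 + 32109) = sqrt(19629) = 3*sqrt(2181)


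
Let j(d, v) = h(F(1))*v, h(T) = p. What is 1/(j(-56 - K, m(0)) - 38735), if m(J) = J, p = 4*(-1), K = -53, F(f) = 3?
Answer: -1/38735 ≈ -2.5816e-5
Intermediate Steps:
p = -4
h(T) = -4
j(d, v) = -4*v
1/(j(-56 - K, m(0)) - 38735) = 1/(-4*0 - 38735) = 1/(0 - 38735) = 1/(-38735) = -1/38735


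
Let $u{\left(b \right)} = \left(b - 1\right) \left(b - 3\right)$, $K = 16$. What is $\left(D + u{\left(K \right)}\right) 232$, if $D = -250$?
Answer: $-12760$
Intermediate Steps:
$u{\left(b \right)} = \left(-1 + b\right) \left(-3 + b\right)$
$\left(D + u{\left(K \right)}\right) 232 = \left(-250 + \left(3 + 16^{2} - 64\right)\right) 232 = \left(-250 + \left(3 + 256 - 64\right)\right) 232 = \left(-250 + 195\right) 232 = \left(-55\right) 232 = -12760$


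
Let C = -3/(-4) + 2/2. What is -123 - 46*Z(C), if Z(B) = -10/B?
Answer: 979/7 ≈ 139.86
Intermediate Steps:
C = 7/4 (C = -3*(-¼) + 2*(½) = ¾ + 1 = 7/4 ≈ 1.7500)
-123 - 46*Z(C) = -123 - (-460)/7/4 = -123 - (-460)*4/7 = -123 - 46*(-40/7) = -123 + 1840/7 = 979/7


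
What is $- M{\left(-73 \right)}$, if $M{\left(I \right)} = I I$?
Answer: $-5329$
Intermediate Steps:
$M{\left(I \right)} = I^{2}$
$- M{\left(-73 \right)} = - \left(-73\right)^{2} = \left(-1\right) 5329 = -5329$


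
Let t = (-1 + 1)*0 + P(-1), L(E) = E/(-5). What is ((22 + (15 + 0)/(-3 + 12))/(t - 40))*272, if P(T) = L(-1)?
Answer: -96560/597 ≈ -161.74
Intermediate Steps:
L(E) = -E/5 (L(E) = E*(-⅕) = -E/5)
P(T) = ⅕ (P(T) = -⅕*(-1) = ⅕)
t = ⅕ (t = (-1 + 1)*0 + ⅕ = 0*0 + ⅕ = 0 + ⅕ = ⅕ ≈ 0.20000)
((22 + (15 + 0)/(-3 + 12))/(t - 40))*272 = ((22 + (15 + 0)/(-3 + 12))/(⅕ - 40))*272 = ((22 + 15/9)/(-199/5))*272 = ((22 + 15*(⅑))*(-5/199))*272 = ((22 + 5/3)*(-5/199))*272 = ((71/3)*(-5/199))*272 = -355/597*272 = -96560/597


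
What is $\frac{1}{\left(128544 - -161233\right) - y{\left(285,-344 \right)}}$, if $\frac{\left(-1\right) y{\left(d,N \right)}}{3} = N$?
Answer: $\frac{1}{288745} \approx 3.4633 \cdot 10^{-6}$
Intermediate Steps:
$y{\left(d,N \right)} = - 3 N$
$\frac{1}{\left(128544 - -161233\right) - y{\left(285,-344 \right)}} = \frac{1}{\left(128544 - -161233\right) - \left(-3\right) \left(-344\right)} = \frac{1}{\left(128544 + 161233\right) - 1032} = \frac{1}{289777 - 1032} = \frac{1}{288745}$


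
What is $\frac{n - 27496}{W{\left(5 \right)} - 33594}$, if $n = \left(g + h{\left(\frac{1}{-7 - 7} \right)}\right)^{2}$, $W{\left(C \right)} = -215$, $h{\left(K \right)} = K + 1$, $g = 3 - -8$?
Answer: $\frac{5361327}{6626564} \approx 0.80907$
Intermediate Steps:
$g = 11$ ($g = 3 + 8 = 11$)
$h{\left(K \right)} = 1 + K$
$n = \frac{27889}{196}$ ($n = \left(11 + \left(1 + \frac{1}{-7 - 7}\right)\right)^{2} = \left(11 + \left(1 + \frac{1}{-14}\right)\right)^{2} = \left(11 + \left(1 - \frac{1}{14}\right)\right)^{2} = \left(11 + \frac{13}{14}\right)^{2} = \left(\frac{167}{14}\right)^{2} = \frac{27889}{196} \approx 142.29$)
$\frac{n - 27496}{W{\left(5 \right)} - 33594} = \frac{\frac{27889}{196} - 27496}{-215 - 33594} = - \frac{5361327}{196 \left(-33809\right)} = \left(- \frac{5361327}{196}\right) \left(- \frac{1}{33809}\right) = \frac{5361327}{6626564}$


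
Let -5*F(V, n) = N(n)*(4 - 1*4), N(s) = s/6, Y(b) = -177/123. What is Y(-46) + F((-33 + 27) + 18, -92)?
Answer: -59/41 ≈ -1.4390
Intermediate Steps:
Y(b) = -59/41 (Y(b) = -177*1/123 = -59/41)
N(s) = s/6 (N(s) = s*(⅙) = s/6)
F(V, n) = 0 (F(V, n) = -n/6*(4 - 1*4)/5 = -n/6*(4 - 4)/5 = -n/6*0/5 = -⅕*0 = 0)
Y(-46) + F((-33 + 27) + 18, -92) = -59/41 + 0 = -59/41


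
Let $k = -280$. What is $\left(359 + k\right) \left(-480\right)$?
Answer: $-37920$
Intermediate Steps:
$\left(359 + k\right) \left(-480\right) = \left(359 - 280\right) \left(-480\right) = 79 \left(-480\right) = -37920$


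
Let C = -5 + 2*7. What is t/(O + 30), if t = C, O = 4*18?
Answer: 3/34 ≈ 0.088235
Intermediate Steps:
O = 72
C = 9 (C = -5 + 14 = 9)
t = 9
t/(O + 30) = 9/(72 + 30) = 9/102 = (1/102)*9 = 3/34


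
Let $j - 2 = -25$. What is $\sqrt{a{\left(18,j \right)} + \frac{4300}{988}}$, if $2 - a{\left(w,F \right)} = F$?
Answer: $\frac{5 \sqrt{71630}}{247} \approx 5.4178$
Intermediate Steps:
$j = -23$ ($j = 2 - 25 = -23$)
$a{\left(w,F \right)} = 2 - F$
$\sqrt{a{\left(18,j \right)} + \frac{4300}{988}} = \sqrt{\left(2 - -23\right) + \frac{4300}{988}} = \sqrt{\left(2 + 23\right) + 4300 \cdot \frac{1}{988}} = \sqrt{25 + \frac{1075}{247}} = \sqrt{\frac{7250}{247}} = \frac{5 \sqrt{71630}}{247}$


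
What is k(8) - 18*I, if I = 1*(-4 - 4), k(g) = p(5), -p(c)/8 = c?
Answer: 104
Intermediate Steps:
p(c) = -8*c
k(g) = -40 (k(g) = -8*5 = -40)
I = -8 (I = 1*(-8) = -8)
k(8) - 18*I = -40 - 18*(-8) = -40 + 144 = 104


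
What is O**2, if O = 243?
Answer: 59049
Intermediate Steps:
O**2 = 243**2 = 59049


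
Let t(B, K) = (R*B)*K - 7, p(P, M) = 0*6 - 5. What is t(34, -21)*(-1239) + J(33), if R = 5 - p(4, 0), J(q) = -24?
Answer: 8855109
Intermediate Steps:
p(P, M) = -5 (p(P, M) = 0 - 5 = -5)
R = 10 (R = 5 - 1*(-5) = 5 + 5 = 10)
t(B, K) = -7 + 10*B*K (t(B, K) = (10*B)*K - 7 = 10*B*K - 7 = -7 + 10*B*K)
t(34, -21)*(-1239) + J(33) = (-7 + 10*34*(-21))*(-1239) - 24 = (-7 - 7140)*(-1239) - 24 = -7147*(-1239) - 24 = 8855133 - 24 = 8855109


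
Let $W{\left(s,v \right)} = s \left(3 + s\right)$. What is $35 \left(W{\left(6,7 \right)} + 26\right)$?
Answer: $2800$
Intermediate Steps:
$35 \left(W{\left(6,7 \right)} + 26\right) = 35 \left(6 \left(3 + 6\right) + 26\right) = 35 \left(6 \cdot 9 + 26\right) = 35 \left(54 + 26\right) = 35 \cdot 80 = 2800$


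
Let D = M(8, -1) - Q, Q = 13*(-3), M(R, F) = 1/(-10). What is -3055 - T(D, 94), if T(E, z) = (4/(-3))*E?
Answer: -45047/15 ≈ -3003.1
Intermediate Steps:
M(R, F) = -1/10
Q = -39
D = 389/10 (D = -1/10 - 1*(-39) = -1/10 + 39 = 389/10 ≈ 38.900)
T(E, z) = -4*E/3 (T(E, z) = (4*(-1/3))*E = -4*E/3)
-3055 - T(D, 94) = -3055 - (-4)*389/(3*10) = -3055 - 1*(-778/15) = -3055 + 778/15 = -45047/15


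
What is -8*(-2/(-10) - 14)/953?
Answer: 552/4765 ≈ 0.11584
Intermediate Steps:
-8*(-2/(-10) - 14)/953 = -8*(-2*(-1/10) - 14)*(1/953) = -8*(1/5 - 14)*(1/953) = -8*(-69/5)*(1/953) = (552/5)*(1/953) = 552/4765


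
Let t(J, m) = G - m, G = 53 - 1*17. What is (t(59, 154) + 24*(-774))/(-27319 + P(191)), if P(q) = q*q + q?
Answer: -18694/9353 ≈ -1.9987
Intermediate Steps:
G = 36 (G = 53 - 17 = 36)
t(J, m) = 36 - m
P(q) = q + q² (P(q) = q² + q = q + q²)
(t(59, 154) + 24*(-774))/(-27319 + P(191)) = ((36 - 1*154) + 24*(-774))/(-27319 + 191*(1 + 191)) = ((36 - 154) - 18576)/(-27319 + 191*192) = (-118 - 18576)/(-27319 + 36672) = -18694/9353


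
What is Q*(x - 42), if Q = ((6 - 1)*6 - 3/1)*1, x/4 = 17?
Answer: 702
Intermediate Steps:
x = 68 (x = 4*17 = 68)
Q = 27 (Q = (5*6 - 3*1)*1 = (30 - 3)*1 = 27*1 = 27)
Q*(x - 42) = 27*(68 - 42) = 27*26 = 702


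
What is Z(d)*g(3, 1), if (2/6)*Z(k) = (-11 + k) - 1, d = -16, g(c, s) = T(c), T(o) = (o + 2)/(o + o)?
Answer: -70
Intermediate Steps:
T(o) = (2 + o)/(2*o) (T(o) = (2 + o)/((2*o)) = (2 + o)*(1/(2*o)) = (2 + o)/(2*o))
g(c, s) = (2 + c)/(2*c)
Z(k) = -36 + 3*k (Z(k) = 3*((-11 + k) - 1) = 3*(-12 + k) = -36 + 3*k)
Z(d)*g(3, 1) = (-36 + 3*(-16))*((½)*(2 + 3)/3) = (-36 - 48)*((½)*(⅓)*5) = -84*⅚ = -70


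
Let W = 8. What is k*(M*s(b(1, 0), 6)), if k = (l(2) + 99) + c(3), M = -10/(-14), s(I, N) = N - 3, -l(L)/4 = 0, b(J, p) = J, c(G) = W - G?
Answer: 1560/7 ≈ 222.86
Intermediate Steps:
c(G) = 8 - G
l(L) = 0 (l(L) = -4*0 = 0)
s(I, N) = -3 + N
M = 5/7 (M = -10*(-1/14) = 5/7 ≈ 0.71429)
k = 104 (k = (0 + 99) + (8 - 1*3) = 99 + (8 - 3) = 99 + 5 = 104)
k*(M*s(b(1, 0), 6)) = 104*(5*(-3 + 6)/7) = 104*((5/7)*3) = 104*(15/7) = 1560/7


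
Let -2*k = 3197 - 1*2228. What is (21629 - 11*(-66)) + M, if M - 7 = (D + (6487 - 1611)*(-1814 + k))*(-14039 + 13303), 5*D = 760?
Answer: 8248620186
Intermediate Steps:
D = 152 (D = (⅕)*760 = 152)
k = -969/2 (k = -(3197 - 1*2228)/2 = -(3197 - 2228)/2 = -½*969 = -969/2 ≈ -484.50)
M = 8248597831 (M = 7 + (152 + (6487 - 1611)*(-1814 - 969/2))*(-14039 + 13303) = 7 + (152 + 4876*(-4597/2))*(-736) = 7 + (152 - 11207486)*(-736) = 7 - 11207334*(-736) = 7 + 8248597824 = 8248597831)
(21629 - 11*(-66)) + M = (21629 - 11*(-66)) + 8248597831 = (21629 + 726) + 8248597831 = 22355 + 8248597831 = 8248620186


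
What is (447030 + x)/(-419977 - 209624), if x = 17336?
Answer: -66338/89943 ≈ -0.73756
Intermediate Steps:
(447030 + x)/(-419977 - 209624) = (447030 + 17336)/(-419977 - 209624) = 464366/(-629601) = 464366*(-1/629601) = -66338/89943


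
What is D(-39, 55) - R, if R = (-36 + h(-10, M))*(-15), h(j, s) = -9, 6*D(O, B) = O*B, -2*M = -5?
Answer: -2065/2 ≈ -1032.5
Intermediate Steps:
M = 5/2 (M = -½*(-5) = 5/2 ≈ 2.5000)
D(O, B) = B*O/6 (D(O, B) = (O*B)/6 = (B*O)/6 = B*O/6)
R = 675 (R = (-36 - 9)*(-15) = -45*(-15) = 675)
D(-39, 55) - R = (⅙)*55*(-39) - 1*675 = -715/2 - 675 = -2065/2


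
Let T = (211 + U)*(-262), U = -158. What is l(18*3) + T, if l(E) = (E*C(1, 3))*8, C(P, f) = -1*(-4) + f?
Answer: -10862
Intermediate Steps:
C(P, f) = 4 + f
T = -13886 (T = (211 - 158)*(-262) = 53*(-262) = -13886)
l(E) = 56*E (l(E) = (E*(4 + 3))*8 = (E*7)*8 = (7*E)*8 = 56*E)
l(18*3) + T = 56*(18*3) - 13886 = 56*54 - 13886 = 3024 - 13886 = -10862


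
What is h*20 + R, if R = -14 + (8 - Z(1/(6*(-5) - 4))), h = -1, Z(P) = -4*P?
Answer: -444/17 ≈ -26.118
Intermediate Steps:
R = -104/17 (R = -14 + (8 - (-4)/(6*(-5) - 4)) = -14 + (8 - (-4)/(-30 - 4)) = -14 + (8 - (-4)/(-34)) = -14 + (8 - (-4)*(-1)/34) = -14 + (8 - 1*2/17) = -14 + (8 - 2/17) = -14 + 134/17 = -104/17 ≈ -6.1176)
h*20 + R = -1*20 - 104/17 = -20 - 104/17 = -444/17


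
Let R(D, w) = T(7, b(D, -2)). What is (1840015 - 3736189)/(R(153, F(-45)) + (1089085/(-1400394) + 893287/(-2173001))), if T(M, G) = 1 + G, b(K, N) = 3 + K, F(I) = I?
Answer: -5770166630314880556/474142500746695 ≈ -12170.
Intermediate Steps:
R(D, w) = 4 + D (R(D, w) = 1 + (3 + D) = 4 + D)
(1840015 - 3736189)/(R(153, F(-45)) + (1089085/(-1400394) + 893287/(-2173001))) = (1840015 - 3736189)/((4 + 153) + (1089085/(-1400394) + 893287/(-2173001))) = -1896174/(157 + (1089085*(-1/1400394) + 893287*(-1/2173001))) = -1896174/(157 + (-1089085/1400394 - 893287/2173001)) = -1896174/(157 - 3617536549163/3043057562394) = -1896174/474142500746695/3043057562394 = -1896174*3043057562394/474142500746695 = -5770166630314880556/474142500746695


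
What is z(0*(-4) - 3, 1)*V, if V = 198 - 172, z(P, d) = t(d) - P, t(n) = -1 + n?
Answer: 78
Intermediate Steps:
z(P, d) = -1 + d - P (z(P, d) = (-1 + d) - P = -1 + d - P)
V = 26
z(0*(-4) - 3, 1)*V = (-1 + 1 - (0*(-4) - 3))*26 = (-1 + 1 - (0 - 3))*26 = (-1 + 1 - 1*(-3))*26 = (-1 + 1 + 3)*26 = 3*26 = 78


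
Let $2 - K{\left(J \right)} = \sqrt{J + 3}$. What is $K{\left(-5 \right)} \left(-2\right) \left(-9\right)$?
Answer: $36 - 18 i \sqrt{2} \approx 36.0 - 25.456 i$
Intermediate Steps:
$K{\left(J \right)} = 2 - \sqrt{3 + J}$ ($K{\left(J \right)} = 2 - \sqrt{J + 3} = 2 - \sqrt{3 + J}$)
$K{\left(-5 \right)} \left(-2\right) \left(-9\right) = \left(2 - \sqrt{3 - 5}\right) \left(-2\right) \left(-9\right) = \left(2 - \sqrt{-2}\right) \left(-2\right) \left(-9\right) = \left(2 - i \sqrt{2}\right) \left(-2\right) \left(-9\right) = \left(-4 + 2 i \sqrt{2}\right) \left(-9\right) = 36 - 18 i \sqrt{2}$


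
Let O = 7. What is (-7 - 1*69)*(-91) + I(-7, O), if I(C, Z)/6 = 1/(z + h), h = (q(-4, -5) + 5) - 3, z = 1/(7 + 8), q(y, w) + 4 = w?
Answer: 359587/52 ≈ 6915.1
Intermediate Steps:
q(y, w) = -4 + w
z = 1/15 ≈ 0.066667
h = -7 (h = ((-4 - 5) + 5) - 3 = (-9 + 5) - 3 = -4 - 3 = -7)
I(C, Z) = -45/52 (I(C, Z) = 6/(1/15 - 7) = 6/(-104/15) = 6*(-15/104) = -45/52)
(-7 - 1*69)*(-91) + I(-7, O) = (-7 - 1*69)*(-91) - 45/52 = (-7 - 69)*(-91) - 45/52 = -76*(-91) - 45/52 = 6916 - 45/52 = 359587/52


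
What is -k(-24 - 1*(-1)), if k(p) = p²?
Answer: -529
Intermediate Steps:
-k(-24 - 1*(-1)) = -(-24 - 1*(-1))² = -(-24 + 1)² = -1*(-23)² = -1*529 = -529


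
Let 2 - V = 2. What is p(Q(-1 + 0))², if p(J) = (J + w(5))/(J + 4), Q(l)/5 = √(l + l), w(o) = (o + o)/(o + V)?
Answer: (10*√2 + 23*I)/(17*I + 20*√2) ≈ 0.72635 + 0.3766*I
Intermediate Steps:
V = 0 (V = 2 - 1*2 = 2 - 2 = 0)
w(o) = 2 (w(o) = (o + o)/(o + 0) = (2*o)/o = 2)
Q(l) = 5*√2*√l (Q(l) = 5*√(l + l) = 5*√(2*l) = 5*(√2*√l) = 5*√2*√l)
p(J) = (2 + J)/(4 + J) (p(J) = (J + 2)/(J + 4) = (2 + J)/(4 + J))
p(Q(-1 + 0))² = ((2 + 5*√2*√(-1 + 0))/(4 + 5*√2*√(-1 + 0)))² = ((2 + 5*√2*√(-1))/(4 + 5*√2*√(-1)))² = ((2 + 5*√2*I)/(4 + 5*√2*I))² = ((2 + 5*I*√2)/(4 + 5*I*√2))² = (2 + 5*I*√2)²/(4 + 5*I*√2)²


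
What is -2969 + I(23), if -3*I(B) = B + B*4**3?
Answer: -10402/3 ≈ -3467.3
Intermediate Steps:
I(B) = -65*B/3 (I(B) = -(B + B*4**3)/3 = -(B + B*64)/3 = -(B + 64*B)/3 = -65*B/3)
-2969 + I(23) = -2969 - 65/3*23 = -2969 - 1495/3 = -10402/3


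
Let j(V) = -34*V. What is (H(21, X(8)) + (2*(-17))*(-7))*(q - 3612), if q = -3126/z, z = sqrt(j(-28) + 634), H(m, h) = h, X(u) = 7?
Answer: -884940 - 382935*sqrt(1586)/793 ≈ -9.0417e+5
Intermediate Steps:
z = sqrt(1586) (z = sqrt(-34*(-28) + 634) = sqrt(952 + 634) = sqrt(1586) ≈ 39.825)
q = -1563*sqrt(1586)/793 (q = -3126*sqrt(1586)/1586 = -1563*sqrt(1586)/793 ≈ -78.494)
(H(21, X(8)) + (2*(-17))*(-7))*(q - 3612) = (7 + (2*(-17))*(-7))*(-1563*sqrt(1586)/793 - 3612) = (7 - 34*(-7))*(-3612 - 1563*sqrt(1586)/793) = (7 + 238)*(-3612 - 1563*sqrt(1586)/793) = 245*(-3612 - 1563*sqrt(1586)/793) = -884940 - 382935*sqrt(1586)/793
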